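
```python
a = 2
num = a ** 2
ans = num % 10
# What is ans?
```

Trace:
`a = 2` → a = 2
`num = a ** 2` → num = 4
`ans = num % 10` → ans = 4
So ans = 4

Answer: 4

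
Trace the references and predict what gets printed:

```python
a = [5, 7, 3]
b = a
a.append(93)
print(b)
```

Key concept: basic list aliasing.
Step by step:
`a = [5, 7, 3]` → a = [5, 7, 3]
`b = a` → b = [5, 7, 3] (same object as a)
`a.append(93)` → a = [5, 7, 3, 93] (same object as b); b = [5, 7, 3, 93] (same object as a)
`print(b)` → prints [5, 7, 3, 93]

Answer: [5, 7, 3, 93]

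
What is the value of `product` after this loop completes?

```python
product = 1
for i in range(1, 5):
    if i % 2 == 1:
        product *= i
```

Product of odd numbers 1 to 4
`product` takes the values: 1 → 3

Answer: 3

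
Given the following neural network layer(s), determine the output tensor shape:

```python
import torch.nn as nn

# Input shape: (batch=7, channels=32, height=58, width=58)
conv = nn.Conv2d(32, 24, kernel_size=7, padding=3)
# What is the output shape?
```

Input: (7, 32, 58, 58) -> Output: (7, 24, 58, 58)

Answer: (7, 24, 58, 58)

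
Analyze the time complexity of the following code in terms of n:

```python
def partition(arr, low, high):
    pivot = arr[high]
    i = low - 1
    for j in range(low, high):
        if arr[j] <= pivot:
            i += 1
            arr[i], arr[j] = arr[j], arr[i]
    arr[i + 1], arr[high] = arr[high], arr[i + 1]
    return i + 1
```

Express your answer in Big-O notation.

This is Lomuto partition (single pass over [low, high), where n = high - low). Time complexity: O(n).

Answer: O(n)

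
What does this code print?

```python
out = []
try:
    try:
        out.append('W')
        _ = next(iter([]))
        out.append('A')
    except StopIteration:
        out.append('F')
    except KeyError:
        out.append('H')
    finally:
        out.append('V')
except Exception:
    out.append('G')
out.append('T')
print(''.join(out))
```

Execution trace: 'W' (inner try body) → 'F' (inner except StopIteration) → 'V' (inner finally) → 'T' (after the try/except). Output: WFVT

Answer: WFVT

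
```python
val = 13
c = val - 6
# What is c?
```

Trace:
`val = 13` → val = 13
`c = val - 6` → c = 7
So c = 7

Answer: 7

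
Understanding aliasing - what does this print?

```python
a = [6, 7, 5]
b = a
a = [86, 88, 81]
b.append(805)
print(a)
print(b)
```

Key concept: rebinding vs mutation: a is rebound to a new list, b still points at the original.
Step by step:
`a = [6, 7, 5]` → a = [6, 7, 5]
`b = a` → b = [6, 7, 5] (same object as a)
`a = [86, 88, 81]` → a = [86, 88, 81]
`b.append(805)` → b = [6, 7, 5, 805]
`print(a)` → prints [86, 88, 81]
`print(b)` → prints [6, 7, 5, 805]

Answer:
[86, 88, 81]
[6, 7, 5, 805]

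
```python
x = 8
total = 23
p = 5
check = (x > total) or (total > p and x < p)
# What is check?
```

Trace:
`x = 8` → x = 8
`total = 23` → total = 23
`p = 5` → p = 5
`check = (x > total) or (total > p and x < p)` → check = False
So check = False

Answer: False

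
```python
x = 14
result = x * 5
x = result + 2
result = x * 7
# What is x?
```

Trace:
`x = 14` → x = 14
`result = x * 5` → result = 70
`x = result + 2` → x = 72
`result = x * 7` → result = 504
So x = 72

Answer: 72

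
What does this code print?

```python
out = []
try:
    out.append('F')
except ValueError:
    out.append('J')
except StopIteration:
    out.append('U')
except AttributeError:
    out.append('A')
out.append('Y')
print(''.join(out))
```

Execution trace: 'F' (try body, no exception) → 'Y' (after the try/except). Output: FY

Answer: FY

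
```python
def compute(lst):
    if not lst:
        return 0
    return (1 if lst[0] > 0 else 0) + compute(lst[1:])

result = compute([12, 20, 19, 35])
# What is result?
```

Count of positive elements in [12, 20, 19, 35] = 4

Answer: 4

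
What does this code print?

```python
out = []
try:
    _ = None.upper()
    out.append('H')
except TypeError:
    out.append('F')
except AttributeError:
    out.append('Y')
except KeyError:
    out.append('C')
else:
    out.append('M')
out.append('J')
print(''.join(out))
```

Execution trace: 'Y' (except AttributeError) → 'J' (after the try/except). Output: YJ

Answer: YJ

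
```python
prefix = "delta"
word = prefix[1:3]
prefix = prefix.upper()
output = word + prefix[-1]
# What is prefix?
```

Trace:
`prefix = "delta"` → prefix = 'delta'
`word = prefix[1:3]` → word = 'el'
`prefix = prefix.upper()` → prefix = 'DELTA'
`output = word + prefix[-1]` → output = 'elA'
So prefix = 'DELTA'

Answer: 'DELTA'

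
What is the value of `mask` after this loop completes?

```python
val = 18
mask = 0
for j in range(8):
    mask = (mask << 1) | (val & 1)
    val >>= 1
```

Reverse lowest 8 bits of 18
`mask` takes the values: 0 → 1 → 2 → 4 → 9 → 18 → 36 → 72

Answer: 72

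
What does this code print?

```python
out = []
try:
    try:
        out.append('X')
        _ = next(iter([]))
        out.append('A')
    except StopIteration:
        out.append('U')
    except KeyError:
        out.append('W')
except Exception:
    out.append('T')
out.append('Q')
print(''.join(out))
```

Execution trace: 'X' (inner try body) → 'U' (inner except StopIteration) → 'Q' (after the try/except). Output: XUQ

Answer: XUQ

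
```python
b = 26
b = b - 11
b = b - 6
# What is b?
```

Trace:
`b = 26` → b = 26
`b = b - 11` → b = 15
`b = b - 6` → b = 9
So b = 9

Answer: 9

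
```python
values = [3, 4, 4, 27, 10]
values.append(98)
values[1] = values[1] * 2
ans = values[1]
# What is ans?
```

Trace:
`values = [3, 4, 4, 27, 10]` → values = [3, 4, 4, 27, 10]
`values.append(98)` → values = [3, 4, 4, 27, 10, 98]
`values[1] = values[1] * 2` → values = [3, 8, 4, 27, 10, 98]
`ans = values[1]` → ans = 8
So ans = 8

Answer: 8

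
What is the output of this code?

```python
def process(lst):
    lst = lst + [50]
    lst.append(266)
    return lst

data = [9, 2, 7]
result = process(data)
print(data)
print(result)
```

Key concept: rebinding parameter vs mutation.
Step by step:
`data = [9, 2, 7]` → data = [9, 2, 7]
`result = process(data)` → result = [9, 2, 7, 50, 266]
`print(data)` → prints [9, 2, 7]
`print(result)` → prints [9, 2, 7, 50, 266]

Answer:
[9, 2, 7]
[9, 2, 7, 50, 266]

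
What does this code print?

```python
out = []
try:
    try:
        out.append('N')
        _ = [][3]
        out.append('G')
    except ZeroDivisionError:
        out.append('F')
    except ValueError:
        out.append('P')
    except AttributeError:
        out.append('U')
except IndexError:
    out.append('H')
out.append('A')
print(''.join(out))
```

Execution trace: 'N' (try body) → 'H' (outer except IndexError) → 'A' (after the try/except). Output: NHA

Answer: NHA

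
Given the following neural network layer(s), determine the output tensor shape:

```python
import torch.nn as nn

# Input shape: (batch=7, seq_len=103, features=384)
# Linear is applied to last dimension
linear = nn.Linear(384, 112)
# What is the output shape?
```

Input: (7, 103, 384) -> Output: (7, 103, 112)

Answer: (7, 103, 112)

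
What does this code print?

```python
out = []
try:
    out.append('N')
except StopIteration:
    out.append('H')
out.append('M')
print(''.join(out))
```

Execution trace: 'N' (try body, no exception) → 'M' (after the try/except). Output: NM

Answer: NM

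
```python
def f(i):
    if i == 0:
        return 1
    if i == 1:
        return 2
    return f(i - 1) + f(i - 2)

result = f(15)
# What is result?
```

Build up from base cases: f(0)=1, f(1)=2, f(2)=3, f(3)=5, f(4)=8, f(5)=13, f(6)=21, ..., f(15)=1597

Answer: 1597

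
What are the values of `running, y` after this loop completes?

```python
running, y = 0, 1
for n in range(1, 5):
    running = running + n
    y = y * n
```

Sum and factorial of 1 to 4
`running, y` takes the values: (0, 1) → (1, 1) → (3, 1) → (3, 2) → (6, 2) → (6, 6) → (10, 6) → (10, 24)

Answer: 10, 24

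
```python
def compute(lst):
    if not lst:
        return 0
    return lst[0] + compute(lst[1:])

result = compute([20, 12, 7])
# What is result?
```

20 + 12 + 7 + 0 = 39

Answer: 39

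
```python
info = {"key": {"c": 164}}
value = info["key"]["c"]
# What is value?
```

Trace:
`info = {"key": {"c": 164}}` → info = {'key': {'c': 164}}
`value = info["key"]["c"]` → value = 164
So value = 164

Answer: 164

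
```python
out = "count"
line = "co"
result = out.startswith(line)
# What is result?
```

Trace:
`out = "count"` → out = 'count'
`line = "co"` → line = 'co'
`result = out.startswith(line)` → result = True
So result = True

Answer: True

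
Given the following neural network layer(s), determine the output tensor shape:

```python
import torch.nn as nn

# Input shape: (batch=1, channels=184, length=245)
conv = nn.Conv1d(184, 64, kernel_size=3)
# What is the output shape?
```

Input: (1, 184, 245) -> Output: (1, 64, 243)

Answer: (1, 64, 243)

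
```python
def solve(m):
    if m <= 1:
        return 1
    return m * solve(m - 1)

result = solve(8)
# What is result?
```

solve(8) = 8 * 7 * 6 * 5 * 4 * 3 * 2 * 1 = 40320

Answer: 40320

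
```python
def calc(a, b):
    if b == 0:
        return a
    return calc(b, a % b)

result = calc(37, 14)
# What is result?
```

calc(37, 14) -> calc(14, 9) -> calc(9, 5) -> calc(5, 4) -> calc(4, 1) -> calc(1, 0) -> 1

Answer: 1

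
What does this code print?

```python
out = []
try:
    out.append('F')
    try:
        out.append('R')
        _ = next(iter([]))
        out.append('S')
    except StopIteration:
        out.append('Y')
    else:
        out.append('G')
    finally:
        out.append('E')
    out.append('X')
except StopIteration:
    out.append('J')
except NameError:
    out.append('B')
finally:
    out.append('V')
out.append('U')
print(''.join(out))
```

Execution trace: 'F' (try body) → 'R' (inner try body) → 'Y' (inner except StopIteration) → 'E' (inner finally) → 'X' (try body, no exception) → 'V' (finally) → 'U' (after the try/except). Output: FRYEXVU

Answer: FRYEXVU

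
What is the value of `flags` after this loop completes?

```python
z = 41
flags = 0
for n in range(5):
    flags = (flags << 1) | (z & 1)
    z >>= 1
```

Reverse lowest 5 bits of 41
`flags` takes the values: 0 → 1 → 2 → 4 → 9 → 18

Answer: 18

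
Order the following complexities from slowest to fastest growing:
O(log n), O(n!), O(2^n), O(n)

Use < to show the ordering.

Ordered by growth rate: O(log n) < O(n) < O(2^n) < O(n!)

Answer: O(log n) < O(n) < O(2^n) < O(n!)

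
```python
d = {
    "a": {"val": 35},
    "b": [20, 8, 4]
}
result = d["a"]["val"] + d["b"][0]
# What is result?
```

Trace:
`d = { ...` → d = {'a': {'val': 35}, 'b': [20, 8, 4]}
`result = d["a"]["val"] + d["b"][0]` → result = 55
So result = 55

Answer: 55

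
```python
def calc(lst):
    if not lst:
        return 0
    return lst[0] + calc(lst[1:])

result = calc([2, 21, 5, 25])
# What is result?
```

2 + 21 + 5 + 25 + 0 = 53

Answer: 53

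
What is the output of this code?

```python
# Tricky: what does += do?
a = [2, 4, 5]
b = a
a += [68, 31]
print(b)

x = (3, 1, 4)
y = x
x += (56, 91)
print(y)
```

Key concept: += behavior differs for mutable vs immutable.
Step by step:
`a = [2, 4, 5]` → a = [2, 4, 5]
`b = a` → b = [2, 4, 5] (same object as a)
`a += [68, 31]` → a = [2, 4, 5, 68, 31] (same object as b); b = [2, 4, 5, 68, 31] (same object as a)
`print(b)` → prints [2, 4, 5, 68, 31]
`x = (3, 1, 4)` → x = (3, 1, 4)
`y = x` → y = (3, 1, 4)
`x += (56, 91)` → x = (3, 1, 4, 56, 91)
`print(y)` → prints (3, 1, 4)

Answer:
[2, 4, 5, 68, 31]
(3, 1, 4)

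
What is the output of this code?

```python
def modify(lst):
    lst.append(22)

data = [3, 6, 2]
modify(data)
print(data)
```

Key concept: function modifies passed list.
Step by step:
`data = [3, 6, 2]` → data = [3, 6, 2]
`modify(data)` → data = [3, 6, 2, 22]
`print(data)` → prints [3, 6, 2, 22]

Answer: [3, 6, 2, 22]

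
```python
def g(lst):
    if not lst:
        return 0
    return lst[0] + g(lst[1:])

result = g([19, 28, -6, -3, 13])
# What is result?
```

19 + 28 + (-6) + (-3) + 13 + 0 = 51

Answer: 51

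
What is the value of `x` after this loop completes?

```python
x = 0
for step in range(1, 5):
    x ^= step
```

XOR of 1 to 4
`x` takes the values: 0 → 1 → 3 → 0 → 4

Answer: 4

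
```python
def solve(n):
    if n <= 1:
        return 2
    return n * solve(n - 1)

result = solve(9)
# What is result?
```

solve(9) = 9 * 8 * 7 * 6 * 5 * 4 * 3 * 2 * 2 = 725760

Answer: 725760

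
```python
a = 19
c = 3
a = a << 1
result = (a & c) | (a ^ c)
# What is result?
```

Trace:
`a = 19` → a = 19
`c = 3` → c = 3
`a = a << 1` → a = 38
`result = (a & c) | (a ^ c)` → result = 39
So result = 39

Answer: 39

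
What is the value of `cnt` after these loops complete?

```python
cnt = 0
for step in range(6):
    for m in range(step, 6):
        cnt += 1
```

Upper triangle: 6 + 5 + ... + 1
`cnt` takes the values: 0 → 1 → 2 → 3 → 4 → 5 → 6 → 7 → 8 → 9 → 10 → 11 → 12 → 13 → 14 → 15 → 16 → 17 → 18 → 19 → 20 → 21

Answer: 21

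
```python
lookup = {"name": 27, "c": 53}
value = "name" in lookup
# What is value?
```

Trace:
`lookup = {"name": 27, "c": 53}` → lookup = {'name': 27, 'c': 53}
`value = "name" in lookup` → value = True
So value = True

Answer: True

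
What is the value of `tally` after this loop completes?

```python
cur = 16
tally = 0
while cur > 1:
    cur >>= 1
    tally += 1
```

Count right shifts until 1
`tally` takes the values: 0 → 1 → 2 → 3 → 4

Answer: 4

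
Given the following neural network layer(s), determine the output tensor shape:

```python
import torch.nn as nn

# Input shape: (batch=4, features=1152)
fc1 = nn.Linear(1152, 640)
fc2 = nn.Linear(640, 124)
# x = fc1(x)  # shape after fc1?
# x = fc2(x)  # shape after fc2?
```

Input: (4, 1152) -> after fc1: (4, 640) -> Output: (4, 124)

Answer: (4, 124)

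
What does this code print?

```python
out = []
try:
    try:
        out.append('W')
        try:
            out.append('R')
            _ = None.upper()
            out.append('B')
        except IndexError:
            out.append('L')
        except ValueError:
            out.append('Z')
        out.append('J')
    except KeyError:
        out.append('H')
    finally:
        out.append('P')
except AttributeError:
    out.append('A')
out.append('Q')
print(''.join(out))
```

Execution trace: 'W' (try body) → 'R' (inner try body) → 'P' (finally) → 'A' (outer except AttributeError) → 'Q' (after the try/except). Output: WRPAQ

Answer: WRPAQ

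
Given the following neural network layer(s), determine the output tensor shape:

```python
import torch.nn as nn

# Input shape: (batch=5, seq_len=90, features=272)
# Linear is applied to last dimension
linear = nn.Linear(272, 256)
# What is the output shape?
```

Input: (5, 90, 272) -> Output: (5, 90, 256)

Answer: (5, 90, 256)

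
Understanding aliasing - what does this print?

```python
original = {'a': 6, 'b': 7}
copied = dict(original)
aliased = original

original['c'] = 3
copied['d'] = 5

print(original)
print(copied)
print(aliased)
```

Key concept: dict() creates copy, assignment creates alias.
Step by step:
`original = {'a': 6, 'b': 7}` → original = {'a': 6, 'b': 7}
`copied = dict(original)` → copied = {'a': 6, 'b': 7}
`aliased = original` → aliased = {'a': 6, 'b': 7} (same object as original)
`original['c'] = 3` → original = {'a': 6, 'b': 7, 'c': 3} (same object as aliased); aliased = {'a': 6, 'b': 7, 'c': 3} (same object as original)
`copied['d'] = 5` → copied = {'a': 6, 'b': 7, 'd': 5}
`print(original)` → prints {'a': 6, 'b': 7, 'c': 3}
`print(copied)` → prints {'a': 6, 'b': 7, 'd': 5}
`print(aliased)` → prints {'a': 6, 'b': 7, 'c': 3}

Answer:
{'a': 6, 'b': 7, 'c': 3}
{'a': 6, 'b': 7, 'd': 5}
{'a': 6, 'b': 7, 'c': 3}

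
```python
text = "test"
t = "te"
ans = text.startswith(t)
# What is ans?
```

Trace:
`text = "test"` → text = 'test'
`t = "te"` → t = 'te'
`ans = text.startswith(t)` → ans = True
So ans = True

Answer: True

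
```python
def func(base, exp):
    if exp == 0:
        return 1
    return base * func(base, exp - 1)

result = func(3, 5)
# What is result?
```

func(3, 5) = 3 * 3 * 3 * 3 * 3 = 243

Answer: 243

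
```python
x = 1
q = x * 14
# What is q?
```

Trace:
`x = 1` → x = 1
`q = x * 14` → q = 14
So q = 14

Answer: 14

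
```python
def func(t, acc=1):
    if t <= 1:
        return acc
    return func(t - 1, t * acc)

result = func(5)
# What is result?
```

Accumulator trace (n, acc): (5, 1) -> (4, 5) -> (3, 20) -> (2, 60) -> (1, 120) -> return 120

Answer: 120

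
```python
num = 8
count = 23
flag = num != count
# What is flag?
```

Trace:
`num = 8` → num = 8
`count = 23` → count = 23
`flag = num != count` → flag = True
So flag = True

Answer: True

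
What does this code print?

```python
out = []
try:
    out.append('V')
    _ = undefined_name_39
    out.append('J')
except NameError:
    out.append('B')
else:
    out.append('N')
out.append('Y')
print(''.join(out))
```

Execution trace: 'V' (try body) → 'B' (except NameError) → 'Y' (after the try/except). Output: VBY

Answer: VBY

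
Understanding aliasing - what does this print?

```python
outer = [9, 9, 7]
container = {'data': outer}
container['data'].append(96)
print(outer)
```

Key concept: dict holds reference to list.
Step by step:
`outer = [9, 9, 7]` → outer = [9, 9, 7]
`container = {'data': outer}` → container = {'data': [9, 9, 7]}
`container['data'].append(96)` → outer = [9, 9, 7, 96]; container = {'data': [9, 9, 7, 96]}
`print(outer)` → prints [9, 9, 7, 96]

Answer: [9, 9, 7, 96]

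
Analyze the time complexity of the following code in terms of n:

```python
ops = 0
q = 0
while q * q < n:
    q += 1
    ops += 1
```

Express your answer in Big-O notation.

Each loop level contributes: √n. Multiplying the contributions gives O(√n).

Answer: O(√n)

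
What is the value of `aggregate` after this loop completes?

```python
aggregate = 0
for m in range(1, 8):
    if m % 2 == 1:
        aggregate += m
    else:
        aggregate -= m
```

Add odd, subtract even
`aggregate` takes the values: 0 → 1 → -1 → 2 → -2 → 3 → -3 → 4

Answer: 4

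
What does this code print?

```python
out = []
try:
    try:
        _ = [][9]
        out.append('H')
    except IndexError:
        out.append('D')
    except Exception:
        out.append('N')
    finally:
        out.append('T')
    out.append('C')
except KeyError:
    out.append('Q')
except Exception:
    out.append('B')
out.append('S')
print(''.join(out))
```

Execution trace: 'D' (inner except IndexError) → 'T' (inner finally) → 'C' (try body, no exception) → 'S' (after the try/except). Output: DTCS

Answer: DTCS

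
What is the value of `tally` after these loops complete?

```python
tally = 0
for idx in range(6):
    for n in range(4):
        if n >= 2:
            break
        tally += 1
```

Inner breaks at 2, outer runs 6 times
`tally` takes the values: 0 → 1 → 2 → 3 → 4 → 5 → 6 → 7 → 8 → 9 → 10 → 11 → 12

Answer: 12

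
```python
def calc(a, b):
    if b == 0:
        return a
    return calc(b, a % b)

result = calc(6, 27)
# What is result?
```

calc(6, 27) -> calc(27, 6) -> calc(6, 3) -> calc(3, 0) -> 3

Answer: 3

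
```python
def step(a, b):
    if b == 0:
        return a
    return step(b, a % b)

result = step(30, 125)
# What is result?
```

step(30, 125) -> step(125, 30) -> step(30, 5) -> step(5, 0) -> 5

Answer: 5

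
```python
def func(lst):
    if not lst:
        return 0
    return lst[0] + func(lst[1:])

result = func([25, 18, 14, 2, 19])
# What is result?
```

25 + 18 + 14 + 2 + 19 + 0 = 78

Answer: 78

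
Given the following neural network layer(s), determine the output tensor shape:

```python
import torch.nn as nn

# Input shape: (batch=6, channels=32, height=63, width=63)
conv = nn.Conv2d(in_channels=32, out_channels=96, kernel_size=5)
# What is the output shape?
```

Input: (6, 32, 63, 63) -> Output: (6, 96, 59, 59)

Answer: (6, 96, 59, 59)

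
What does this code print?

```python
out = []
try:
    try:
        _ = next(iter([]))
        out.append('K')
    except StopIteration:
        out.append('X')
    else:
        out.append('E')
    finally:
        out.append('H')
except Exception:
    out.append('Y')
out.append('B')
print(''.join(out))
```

Execution trace: 'X' (inner except StopIteration) → 'H' (inner finally) → 'B' (after the try/except). Output: XHB

Answer: XHB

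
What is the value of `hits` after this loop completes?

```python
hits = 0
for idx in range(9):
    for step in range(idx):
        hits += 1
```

Triangle number: 0+1+2+...+8
`hits` takes the values: 0 → 1 → 2 → 3 → 4 → 5 → 6 → 7 → 8 → 9 → 10 → 11 → 12 → 13 → 14 → 15 → 16 → 17 → 18 → 19 → 20 → 21 → 22 → 23 → 24 → 25 → 26 → 27 → 28 → 29 → 30 → 31 → 32 → 33 → 34 → 35 → 36

Answer: 36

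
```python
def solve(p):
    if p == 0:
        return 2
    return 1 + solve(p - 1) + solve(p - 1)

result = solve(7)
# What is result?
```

solve(p) = 1 + 2·solve(p-1), solve(0)=2. Closed form: (2+1)·2^7 - 1 = 383.

Answer: 383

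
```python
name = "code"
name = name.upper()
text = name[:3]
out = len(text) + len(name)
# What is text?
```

Trace:
`name = "code"` → name = 'code'
`name = name.upper()` → name = 'CODE'
`text = name[:3]` → text = 'COD'
`out = len(text) + len(name)` → out = 7
So text = 'COD'

Answer: 'COD'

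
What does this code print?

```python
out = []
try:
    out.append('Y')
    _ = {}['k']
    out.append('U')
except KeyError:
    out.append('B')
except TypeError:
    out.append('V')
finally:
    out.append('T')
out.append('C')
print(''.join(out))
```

Execution trace: 'Y' (try body) → 'B' (except KeyError) → 'T' (finally) → 'C' (after the try/except). Output: YBTC

Answer: YBTC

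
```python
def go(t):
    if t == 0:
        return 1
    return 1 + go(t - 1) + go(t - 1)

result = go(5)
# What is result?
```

go(t) = 1 + 2·go(t-1), go(0)=1. Closed form: (1+1)·2^5 - 1 = 63.

Answer: 63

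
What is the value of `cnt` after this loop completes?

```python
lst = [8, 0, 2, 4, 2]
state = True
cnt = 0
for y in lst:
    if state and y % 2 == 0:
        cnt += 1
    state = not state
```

Count even values at even positions
`cnt` takes the values: 0 → 1 → 2 → 3

Answer: 3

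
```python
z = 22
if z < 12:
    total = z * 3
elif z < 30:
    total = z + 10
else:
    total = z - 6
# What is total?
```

Trace:
`z = 22` → z = 22
`if z < 12: ...` → z < 12 is False, z < 30 is True → total = 32
So total = 32

Answer: 32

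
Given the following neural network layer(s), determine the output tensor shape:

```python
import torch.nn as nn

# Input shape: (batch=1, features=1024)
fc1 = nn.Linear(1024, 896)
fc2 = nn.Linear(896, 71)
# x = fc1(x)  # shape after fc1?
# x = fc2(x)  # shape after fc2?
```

Input: (1, 1024) -> after fc1: (1, 896) -> Output: (1, 71)

Answer: (1, 71)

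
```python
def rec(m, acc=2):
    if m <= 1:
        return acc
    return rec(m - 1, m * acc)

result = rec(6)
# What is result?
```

Accumulator trace (n, acc): (6, 2) -> (5, 12) -> (4, 60) -> (3, 240) -> (2, 720) -> (1, 1440) -> return 1440

Answer: 1440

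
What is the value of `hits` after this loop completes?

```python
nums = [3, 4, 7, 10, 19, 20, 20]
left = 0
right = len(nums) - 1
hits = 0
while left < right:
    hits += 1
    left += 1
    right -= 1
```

Iterations until pointers meet (list length 7)
`hits` takes the values: 0 → 1 → 2 → 3

Answer: 3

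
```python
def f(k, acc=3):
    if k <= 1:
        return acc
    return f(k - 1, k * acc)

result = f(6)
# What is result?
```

Accumulator trace (n, acc): (6, 3) -> (5, 18) -> (4, 90) -> (3, 360) -> (2, 1080) -> (1, 2160) -> return 2160

Answer: 2160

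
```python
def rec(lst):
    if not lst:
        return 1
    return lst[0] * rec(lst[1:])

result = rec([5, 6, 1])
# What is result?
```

Product over [5, 6, 1] = 5 * 6 * 1 = 30

Answer: 30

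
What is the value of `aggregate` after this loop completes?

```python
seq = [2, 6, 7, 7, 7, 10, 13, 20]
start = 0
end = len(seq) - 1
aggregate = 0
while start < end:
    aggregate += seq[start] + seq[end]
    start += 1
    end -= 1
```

Sum of pairs from ends
`aggregate` takes the values: 0 → 22 → 41 → 58 → 72

Answer: 72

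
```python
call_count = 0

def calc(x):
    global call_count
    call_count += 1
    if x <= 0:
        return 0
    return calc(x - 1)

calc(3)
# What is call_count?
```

Linear recursion stepping by 1: 4 calls from x=3 down to ≤0.

Answer: 4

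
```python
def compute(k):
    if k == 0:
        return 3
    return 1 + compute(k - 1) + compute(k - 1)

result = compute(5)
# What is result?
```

compute(k) = 1 + 2·compute(k-1), compute(0)=3. Closed form: (3+1)·2^5 - 1 = 127.

Answer: 127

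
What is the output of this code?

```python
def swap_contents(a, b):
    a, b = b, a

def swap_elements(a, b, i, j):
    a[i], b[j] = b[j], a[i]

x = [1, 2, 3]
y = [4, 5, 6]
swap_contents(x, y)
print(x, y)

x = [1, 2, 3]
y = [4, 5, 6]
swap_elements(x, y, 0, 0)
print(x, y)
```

Key concept: parameter rebinding vs mutation.
Step by step:
`x = [1, 2, 3]` → x = [1, 2, 3]
`y = [4, 5, 6]` → y = [4, 5, 6]
`swap_contents(x, y)` → no visible change to tracked variables
`print(x, y)` → prints [1, 2, 3] [4, 5, 6]
`x = [1, 2, 3]` → x = [1, 2, 3]
`y = [4, 5, 6]` → y = [4, 5, 6]
`swap_elements(x, y, 0, 0)` → x = [4, 2, 3]; y = [1, 5, 6]
`print(x, y)` → prints [4, 2, 3] [1, 5, 6]

Answer:
[1, 2, 3] [4, 5, 6]
[4, 2, 3] [1, 5, 6]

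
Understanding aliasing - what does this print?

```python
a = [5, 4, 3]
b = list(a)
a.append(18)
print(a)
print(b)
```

Key concept: list() constructor creates copy.
Step by step:
`a = [5, 4, 3]` → a = [5, 4, 3]
`b = list(a)` → b = [5, 4, 3]
`a.append(18)` → a = [5, 4, 3, 18]
`print(a)` → prints [5, 4, 3, 18]
`print(b)` → prints [5, 4, 3]

Answer:
[5, 4, 3, 18]
[5, 4, 3]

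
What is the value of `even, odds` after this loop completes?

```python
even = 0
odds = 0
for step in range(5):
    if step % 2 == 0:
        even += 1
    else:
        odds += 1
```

Count evens and odds in range(5)
`even, odds` takes the values: (0, 0) → (1, 0) → (1, 1) → (2, 1) → (2, 2) → (3, 2)

Answer: 3, 2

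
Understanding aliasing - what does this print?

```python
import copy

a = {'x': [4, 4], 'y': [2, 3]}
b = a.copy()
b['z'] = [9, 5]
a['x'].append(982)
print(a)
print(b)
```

Key concept: shallow copy of dict with mutable values.
Step by step:
`a = {'x': [4, 4], 'y': [2, 3]}` → a = {'x': [4, 4], 'y': [2, 3]}
`b = a.copy()` → b = {'x': [4, 4], 'y': [2, 3]}
`b['z'] = [9, 5]` → b = {'x': [4, 4], 'y': [2, 3], 'z': [9, 5]}
`a['x'].append(982)` → a = {'x': [4, 4, 982], 'y': [2, 3]}; b = {'x': [4, 4, 982], 'y': [2, 3], 'z': [9, 5]}
`print(a)` → prints {'x': [4, 4, 982], 'y': [2, 3]}
`print(b)` → prints {'x': [4, 4, 982], 'y': [2, 3], 'z': [9, 5]}

Answer:
{'x': [4, 4, 982], 'y': [2, 3]}
{'x': [4, 4, 982], 'y': [2, 3], 'z': [9, 5]}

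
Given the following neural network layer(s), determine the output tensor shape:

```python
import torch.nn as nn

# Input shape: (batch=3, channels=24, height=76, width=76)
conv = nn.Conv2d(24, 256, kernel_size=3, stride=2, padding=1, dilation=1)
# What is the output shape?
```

Input: (3, 24, 76, 76) -> Output: (3, 256, 38, 38)

Answer: (3, 256, 38, 38)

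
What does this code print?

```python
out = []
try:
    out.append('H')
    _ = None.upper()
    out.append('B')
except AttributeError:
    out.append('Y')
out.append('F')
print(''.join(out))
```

Execution trace: 'H' (try body) → 'Y' (except AttributeError) → 'F' (after the try/except). Output: HYF

Answer: HYF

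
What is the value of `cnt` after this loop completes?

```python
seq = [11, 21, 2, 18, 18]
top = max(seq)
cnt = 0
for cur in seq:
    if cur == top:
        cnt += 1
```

Count of max value 21 in [11, 21, 2, 18, 18]
`cnt` takes the values: 0 → 1

Answer: 1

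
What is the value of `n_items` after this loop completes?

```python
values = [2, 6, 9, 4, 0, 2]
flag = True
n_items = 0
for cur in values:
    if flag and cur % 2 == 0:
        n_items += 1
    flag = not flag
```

Count even values at even positions
`n_items` takes the values: 0 → 1 → 2

Answer: 2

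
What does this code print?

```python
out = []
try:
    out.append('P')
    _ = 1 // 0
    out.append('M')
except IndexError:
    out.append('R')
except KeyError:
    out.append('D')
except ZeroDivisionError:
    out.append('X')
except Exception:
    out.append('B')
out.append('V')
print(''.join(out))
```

Execution trace: 'P' (try body) → 'X' (except ZeroDivisionError) → 'V' (after the try/except). Output: PXV

Answer: PXV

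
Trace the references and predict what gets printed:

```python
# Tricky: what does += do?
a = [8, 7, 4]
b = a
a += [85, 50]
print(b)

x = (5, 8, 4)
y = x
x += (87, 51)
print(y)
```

Key concept: += behavior differs for mutable vs immutable.
Step by step:
`a = [8, 7, 4]` → a = [8, 7, 4]
`b = a` → b = [8, 7, 4] (same object as a)
`a += [85, 50]` → a = [8, 7, 4, 85, 50] (same object as b); b = [8, 7, 4, 85, 50] (same object as a)
`print(b)` → prints [8, 7, 4, 85, 50]
`x = (5, 8, 4)` → x = (5, 8, 4)
`y = x` → y = (5, 8, 4)
`x += (87, 51)` → x = (5, 8, 4, 87, 51)
`print(y)` → prints (5, 8, 4)

Answer:
[8, 7, 4, 85, 50]
(5, 8, 4)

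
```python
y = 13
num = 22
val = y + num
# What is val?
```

Trace:
`y = 13` → y = 13
`num = 22` → num = 22
`val = y + num` → val = 35
So val = 35

Answer: 35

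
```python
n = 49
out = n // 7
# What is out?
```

Trace:
`n = 49` → n = 49
`out = n // 7` → out = 7
So out = 7

Answer: 7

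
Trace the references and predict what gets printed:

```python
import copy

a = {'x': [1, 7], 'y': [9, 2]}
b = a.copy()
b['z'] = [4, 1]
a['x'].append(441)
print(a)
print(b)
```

Key concept: shallow copy of dict with mutable values.
Step by step:
`a = {'x': [1, 7], 'y': [9, 2]}` → a = {'x': [1, 7], 'y': [9, 2]}
`b = a.copy()` → b = {'x': [1, 7], 'y': [9, 2]}
`b['z'] = [4, 1]` → b = {'x': [1, 7], 'y': [9, 2], 'z': [4, 1]}
`a['x'].append(441)` → a = {'x': [1, 7, 441], 'y': [9, 2]}; b = {'x': [1, 7, 441], 'y': [9, 2], 'z': [4, 1]}
`print(a)` → prints {'x': [1, 7, 441], 'y': [9, 2]}
`print(b)` → prints {'x': [1, 7, 441], 'y': [9, 2], 'z': [4, 1]}

Answer:
{'x': [1, 7, 441], 'y': [9, 2]}
{'x': [1, 7, 441], 'y': [9, 2], 'z': [4, 1]}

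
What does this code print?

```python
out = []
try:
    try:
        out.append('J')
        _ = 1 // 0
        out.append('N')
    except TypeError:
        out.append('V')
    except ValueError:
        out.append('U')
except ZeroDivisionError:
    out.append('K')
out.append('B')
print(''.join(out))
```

Execution trace: 'J' (try body) → 'K' (outer except ZeroDivisionError) → 'B' (after the try/except). Output: JKB

Answer: JKB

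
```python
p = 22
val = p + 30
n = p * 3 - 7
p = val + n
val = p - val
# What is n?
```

Trace:
`p = 22` → p = 22
`val = p + 30` → val = 52
`n = p * 3 - 7` → n = 59
`p = val + n` → p = 111
`val = p - val` → val = 59
So n = 59

Answer: 59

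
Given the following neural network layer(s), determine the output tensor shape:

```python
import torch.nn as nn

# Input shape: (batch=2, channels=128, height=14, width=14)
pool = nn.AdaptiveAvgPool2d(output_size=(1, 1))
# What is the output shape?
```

Input: (2, 128, 14, 14) -> Output: (2, 128, 1, 1)

Answer: (2, 128, 1, 1)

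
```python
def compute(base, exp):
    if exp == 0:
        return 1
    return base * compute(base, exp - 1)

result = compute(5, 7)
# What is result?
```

compute(5, 7) = 5 * 5 * 5 * 5 * 5 * 5 * 5 = 78125

Answer: 78125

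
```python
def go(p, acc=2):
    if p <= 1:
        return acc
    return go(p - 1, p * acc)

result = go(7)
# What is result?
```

Accumulator trace (n, acc): (7, 2) -> (6, 14) -> (5, 84) -> (4, 420) -> (3, 1680) -> (2, 5040) -> (1, 10080) -> return 10080

Answer: 10080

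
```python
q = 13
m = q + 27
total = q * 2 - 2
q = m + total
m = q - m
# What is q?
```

Trace:
`q = 13` → q = 13
`m = q + 27` → m = 40
`total = q * 2 - 2` → total = 24
`q = m + total` → q = 64
`m = q - m` → m = 24
So q = 64

Answer: 64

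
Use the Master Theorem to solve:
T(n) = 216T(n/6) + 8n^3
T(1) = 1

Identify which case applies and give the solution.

a=216, b=6, f(n)=8n^3. log_6(216) = 3. Since c=3 = 3, Case 2 applies: T(n) = Θ(n^log_b(a) · log n) = O(n^3 log n).

Answer: O(n^3 log n) - Case 2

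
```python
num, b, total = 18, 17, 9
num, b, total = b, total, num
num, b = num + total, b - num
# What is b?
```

Trace:
`num, b, total = 18, 17, 9` → num = 18; b = 17; total = 9
`num, b, total = b, total, num` → num = 17; b = 9; total = 18
`num, b = num + total, b - num` → num = 35; b = -8
So b = -8

Answer: -8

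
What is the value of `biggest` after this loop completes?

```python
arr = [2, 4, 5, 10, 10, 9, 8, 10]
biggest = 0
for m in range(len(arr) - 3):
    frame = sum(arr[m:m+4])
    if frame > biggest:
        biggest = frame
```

Max sum of 4-element window in [2, 4, 5, 10, 10, 9, 8, 10]
`biggest` takes the values: 0 → 21 → 29 → 34 → 37

Answer: 37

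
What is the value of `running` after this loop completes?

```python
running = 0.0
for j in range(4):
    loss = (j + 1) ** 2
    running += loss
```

Sum of squared losses 1² + 2² + ... + 4²
`running` takes the values: 0.0 → 1.0 → 5.0 → 14.0 → 30.0

Answer: 30.0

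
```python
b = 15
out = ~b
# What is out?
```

Trace:
`b = 15` → b = 15
`out = ~b` → out = -16
So out = -16

Answer: -16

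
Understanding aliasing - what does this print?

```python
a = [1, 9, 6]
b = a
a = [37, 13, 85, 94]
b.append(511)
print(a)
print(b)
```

Key concept: rebinding vs mutation: a is rebound to a new list, b still points at the original.
Step by step:
`a = [1, 9, 6]` → a = [1, 9, 6]
`b = a` → b = [1, 9, 6] (same object as a)
`a = [37, 13, 85, 94]` → a = [37, 13, 85, 94]
`b.append(511)` → b = [1, 9, 6, 511]
`print(a)` → prints [37, 13, 85, 94]
`print(b)` → prints [1, 9, 6, 511]

Answer:
[37, 13, 85, 94]
[1, 9, 6, 511]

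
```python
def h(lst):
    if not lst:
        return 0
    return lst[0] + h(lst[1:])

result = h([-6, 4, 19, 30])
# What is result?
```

(-6) + 4 + 19 + 30 + 0 = 47

Answer: 47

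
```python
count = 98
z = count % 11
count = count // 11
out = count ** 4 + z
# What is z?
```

Trace:
`count = 98` → count = 98
`z = count % 11` → z = 10
`count = count // 11` → count = 8
`out = count ** 4 + z` → out = 4106
So z = 10

Answer: 10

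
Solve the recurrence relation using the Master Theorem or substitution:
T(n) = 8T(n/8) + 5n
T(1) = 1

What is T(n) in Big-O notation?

By Master Theorem: a=8, b=8, f(n)=5n. Since log_8(8) = 1 and f(n) = Θ(n^1), Case 2 applies. T(n) = O(n log n).

Answer: O(n log n)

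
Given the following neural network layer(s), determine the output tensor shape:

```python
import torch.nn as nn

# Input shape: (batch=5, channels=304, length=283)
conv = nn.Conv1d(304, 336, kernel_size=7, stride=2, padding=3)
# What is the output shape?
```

Input: (5, 304, 283) -> Output: (5, 336, 142)

Answer: (5, 336, 142)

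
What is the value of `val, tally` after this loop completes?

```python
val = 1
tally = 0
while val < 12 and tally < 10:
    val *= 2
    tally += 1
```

Double until >= 12 or 10 iterations
`val, tally` takes the values: (1, 0) → (2, 0) → (2, 1) → (4, 1) → (4, 2) → (8, 2) → (8, 3) → (16, 3) → (16, 4)

Answer: 16, 4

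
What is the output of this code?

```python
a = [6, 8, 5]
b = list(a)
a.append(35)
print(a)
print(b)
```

Key concept: list() constructor creates copy.
Step by step:
`a = [6, 8, 5]` → a = [6, 8, 5]
`b = list(a)` → b = [6, 8, 5]
`a.append(35)` → a = [6, 8, 5, 35]
`print(a)` → prints [6, 8, 5, 35]
`print(b)` → prints [6, 8, 5]

Answer:
[6, 8, 5, 35]
[6, 8, 5]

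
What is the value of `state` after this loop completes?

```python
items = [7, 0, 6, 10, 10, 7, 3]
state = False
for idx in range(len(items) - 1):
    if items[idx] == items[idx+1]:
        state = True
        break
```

Check consecutive duplicates in [7, 0, 6, 10, 10, 7, 3]
`state` takes the values: False → True

Answer: True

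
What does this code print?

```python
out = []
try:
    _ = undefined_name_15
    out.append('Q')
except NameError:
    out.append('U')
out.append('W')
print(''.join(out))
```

Execution trace: 'U' (except NameError) → 'W' (after the try/except). Output: UW

Answer: UW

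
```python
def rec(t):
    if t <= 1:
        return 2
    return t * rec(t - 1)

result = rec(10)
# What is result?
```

rec(10) = 10 * 9 * 8 * 7 * 6 * 5 * 4 * 3 * 2 * 2 = 7257600

Answer: 7257600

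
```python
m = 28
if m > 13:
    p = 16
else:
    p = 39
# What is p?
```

Trace:
`m = 28` → m = 28
`if m > 13: ...` → m > 13 is True → p = 16
So p = 16

Answer: 16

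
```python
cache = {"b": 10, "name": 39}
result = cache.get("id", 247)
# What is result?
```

Trace:
`cache = {"b": 10, "name": 39}` → cache = {'b': 10, 'name': 39}
`result = cache.get("id", 247)` → result = 247
So result = 247

Answer: 247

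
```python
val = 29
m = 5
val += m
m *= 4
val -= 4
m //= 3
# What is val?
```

Trace:
`val = 29` → val = 29
`m = 5` → m = 5
`val += m` → val = 34
`m *= 4` → m = 20
`val -= 4` → val = 30
`m //= 3` → m = 6
So val = 30

Answer: 30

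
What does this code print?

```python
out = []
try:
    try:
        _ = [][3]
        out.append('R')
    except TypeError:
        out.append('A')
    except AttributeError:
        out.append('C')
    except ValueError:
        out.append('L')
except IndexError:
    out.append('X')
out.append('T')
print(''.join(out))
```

Execution trace: 'X' (outer except IndexError) → 'T' (after the try/except). Output: XT

Answer: XT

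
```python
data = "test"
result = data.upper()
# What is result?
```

Trace:
`data = "test"` → data = 'test'
`result = data.upper()` → result = 'TEST'
So result = 'TEST'

Answer: 'TEST'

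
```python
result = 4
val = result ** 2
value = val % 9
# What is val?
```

Trace:
`result = 4` → result = 4
`val = result ** 2` → val = 16
`value = val % 9` → value = 7
So val = 16

Answer: 16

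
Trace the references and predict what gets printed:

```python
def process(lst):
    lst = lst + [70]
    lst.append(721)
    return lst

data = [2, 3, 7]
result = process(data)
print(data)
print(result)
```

Key concept: rebinding parameter vs mutation.
Step by step:
`data = [2, 3, 7]` → data = [2, 3, 7]
`result = process(data)` → result = [2, 3, 7, 70, 721]
`print(data)` → prints [2, 3, 7]
`print(result)` → prints [2, 3, 7, 70, 721]

Answer:
[2, 3, 7]
[2, 3, 7, 70, 721]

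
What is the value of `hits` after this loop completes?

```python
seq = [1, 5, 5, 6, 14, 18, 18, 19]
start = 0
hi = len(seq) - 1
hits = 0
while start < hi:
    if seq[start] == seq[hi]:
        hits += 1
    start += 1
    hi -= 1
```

Count matching pairs from ends
`hits` takes the values: 0

Answer: 0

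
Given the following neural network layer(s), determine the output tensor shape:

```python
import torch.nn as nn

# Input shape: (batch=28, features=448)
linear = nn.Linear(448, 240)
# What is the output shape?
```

Input: (28, 448) -> Output: (28, 240)

Answer: (28, 240)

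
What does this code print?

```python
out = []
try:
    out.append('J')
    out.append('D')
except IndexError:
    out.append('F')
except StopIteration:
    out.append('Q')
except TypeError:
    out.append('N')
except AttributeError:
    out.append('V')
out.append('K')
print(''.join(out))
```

Execution trace: 'J' (try body) → 'D' (try body, no exception) → 'K' (after the try/except). Output: JDK

Answer: JDK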